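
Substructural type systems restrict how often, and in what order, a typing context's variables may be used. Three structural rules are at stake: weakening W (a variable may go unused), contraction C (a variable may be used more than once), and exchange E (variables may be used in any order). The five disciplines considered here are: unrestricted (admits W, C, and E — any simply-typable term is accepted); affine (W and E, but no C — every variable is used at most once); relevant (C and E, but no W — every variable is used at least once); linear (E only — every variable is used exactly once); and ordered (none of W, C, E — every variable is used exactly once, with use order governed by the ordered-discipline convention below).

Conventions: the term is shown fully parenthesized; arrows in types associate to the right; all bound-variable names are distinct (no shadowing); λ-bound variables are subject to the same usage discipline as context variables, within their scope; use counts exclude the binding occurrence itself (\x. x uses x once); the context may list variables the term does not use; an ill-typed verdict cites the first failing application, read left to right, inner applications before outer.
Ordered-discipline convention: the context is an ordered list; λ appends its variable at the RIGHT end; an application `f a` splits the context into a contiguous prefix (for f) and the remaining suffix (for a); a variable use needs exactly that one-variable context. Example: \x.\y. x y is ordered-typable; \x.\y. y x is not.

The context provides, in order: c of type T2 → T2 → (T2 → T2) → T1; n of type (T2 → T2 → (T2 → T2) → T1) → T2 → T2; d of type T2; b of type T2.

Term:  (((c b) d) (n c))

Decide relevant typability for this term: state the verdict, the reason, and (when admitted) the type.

yes — every one of c, n, d, b appears; term : T1
counts: c: 2; n: 1; d: 1; b: 1
left-to-right use order: c, b, d, n, c
typing: well-typed at T1
per-discipline verdicts: ordered ✗, linear ✗, affine ✗, relevant ✓, unrestricted ✓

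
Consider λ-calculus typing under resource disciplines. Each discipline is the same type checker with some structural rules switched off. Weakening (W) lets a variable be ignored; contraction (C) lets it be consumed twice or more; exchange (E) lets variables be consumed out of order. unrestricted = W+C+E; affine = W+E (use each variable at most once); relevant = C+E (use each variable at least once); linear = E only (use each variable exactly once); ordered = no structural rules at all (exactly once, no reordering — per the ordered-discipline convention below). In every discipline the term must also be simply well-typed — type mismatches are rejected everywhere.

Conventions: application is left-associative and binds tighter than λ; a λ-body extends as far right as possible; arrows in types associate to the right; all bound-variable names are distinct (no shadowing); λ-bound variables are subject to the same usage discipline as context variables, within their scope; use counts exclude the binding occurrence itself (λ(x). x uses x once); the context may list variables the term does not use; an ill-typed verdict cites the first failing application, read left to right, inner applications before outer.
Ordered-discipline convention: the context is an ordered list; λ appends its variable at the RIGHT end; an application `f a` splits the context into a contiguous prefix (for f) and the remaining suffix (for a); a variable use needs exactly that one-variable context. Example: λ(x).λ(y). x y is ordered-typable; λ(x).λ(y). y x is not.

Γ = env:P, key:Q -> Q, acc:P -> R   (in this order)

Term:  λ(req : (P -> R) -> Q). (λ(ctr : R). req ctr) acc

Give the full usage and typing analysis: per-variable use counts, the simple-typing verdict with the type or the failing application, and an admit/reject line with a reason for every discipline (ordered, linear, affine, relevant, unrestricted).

counts: env: 0, key: 0, acc: 1, req (bound): 1, ctr (bound): 1
left-to-right use order: req, ctr, acc
typing: ill-typed: a function awaiting P -> R gets R
ordered: ✗, fails simple typing
linear: ✗, a type mismatch blocks all five
affine: ✗, the type mismatch rejects it
relevant: ✗, not simply typable
unrestricted: ✗, fails simple typing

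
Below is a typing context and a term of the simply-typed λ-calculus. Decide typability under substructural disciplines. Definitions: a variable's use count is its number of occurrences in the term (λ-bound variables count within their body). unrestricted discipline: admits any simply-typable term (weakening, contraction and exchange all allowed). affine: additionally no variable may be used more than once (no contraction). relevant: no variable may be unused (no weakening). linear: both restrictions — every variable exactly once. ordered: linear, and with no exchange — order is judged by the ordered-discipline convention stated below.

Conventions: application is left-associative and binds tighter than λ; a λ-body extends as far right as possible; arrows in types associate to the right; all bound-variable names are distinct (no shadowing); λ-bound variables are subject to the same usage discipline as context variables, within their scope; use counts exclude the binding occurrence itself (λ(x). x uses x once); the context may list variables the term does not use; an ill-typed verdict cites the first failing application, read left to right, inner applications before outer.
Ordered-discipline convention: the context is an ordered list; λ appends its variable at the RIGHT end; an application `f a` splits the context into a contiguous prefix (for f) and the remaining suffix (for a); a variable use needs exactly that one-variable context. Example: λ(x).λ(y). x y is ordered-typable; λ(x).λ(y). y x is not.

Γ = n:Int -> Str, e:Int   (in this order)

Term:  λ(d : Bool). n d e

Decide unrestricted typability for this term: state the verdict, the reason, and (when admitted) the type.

no — the type mismatch rejects it
use counts: n: 1; e: 1; d (bound): 1
uses in reading order: n, d, e
typing: ill-typed: a function awaiting Int gets Bool
summary: ordered ✗; linear ✗; affine ✗; relevant ✗; unrestricted ✗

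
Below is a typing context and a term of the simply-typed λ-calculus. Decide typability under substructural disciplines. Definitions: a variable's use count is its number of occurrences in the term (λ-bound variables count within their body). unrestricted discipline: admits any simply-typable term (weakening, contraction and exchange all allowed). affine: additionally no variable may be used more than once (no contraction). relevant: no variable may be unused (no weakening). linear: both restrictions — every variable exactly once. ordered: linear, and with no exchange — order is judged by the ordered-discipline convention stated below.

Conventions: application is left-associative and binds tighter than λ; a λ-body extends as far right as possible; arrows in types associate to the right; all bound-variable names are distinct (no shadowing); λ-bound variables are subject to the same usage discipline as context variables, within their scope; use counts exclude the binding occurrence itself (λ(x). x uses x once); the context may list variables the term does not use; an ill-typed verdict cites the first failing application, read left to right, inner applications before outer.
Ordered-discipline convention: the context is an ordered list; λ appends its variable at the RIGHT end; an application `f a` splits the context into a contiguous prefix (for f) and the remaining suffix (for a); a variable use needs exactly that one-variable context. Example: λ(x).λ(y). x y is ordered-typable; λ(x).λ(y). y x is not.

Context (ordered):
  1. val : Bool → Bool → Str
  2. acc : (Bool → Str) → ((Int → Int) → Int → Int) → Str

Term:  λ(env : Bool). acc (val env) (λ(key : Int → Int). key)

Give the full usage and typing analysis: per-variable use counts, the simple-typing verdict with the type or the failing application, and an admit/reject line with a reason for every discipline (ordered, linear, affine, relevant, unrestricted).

variable uses: val: 1; acc: 1; env (bound): 1; key (bound): 1
order of uses: acc, val, env, key
typing: well-typed at Bool → Str
ordered ✗ (no contiguous prefix/suffix split fits acc, val, env, key)
linear ✓ (val, acc, env, key: one use apiece)
affine ✓ (none of val, acc, env, key used more than once)
relevant ✓ (at least one use each (val, acc, env, key))
unrestricted ✓ (simply typable at Bool → Str; W, C, E all held)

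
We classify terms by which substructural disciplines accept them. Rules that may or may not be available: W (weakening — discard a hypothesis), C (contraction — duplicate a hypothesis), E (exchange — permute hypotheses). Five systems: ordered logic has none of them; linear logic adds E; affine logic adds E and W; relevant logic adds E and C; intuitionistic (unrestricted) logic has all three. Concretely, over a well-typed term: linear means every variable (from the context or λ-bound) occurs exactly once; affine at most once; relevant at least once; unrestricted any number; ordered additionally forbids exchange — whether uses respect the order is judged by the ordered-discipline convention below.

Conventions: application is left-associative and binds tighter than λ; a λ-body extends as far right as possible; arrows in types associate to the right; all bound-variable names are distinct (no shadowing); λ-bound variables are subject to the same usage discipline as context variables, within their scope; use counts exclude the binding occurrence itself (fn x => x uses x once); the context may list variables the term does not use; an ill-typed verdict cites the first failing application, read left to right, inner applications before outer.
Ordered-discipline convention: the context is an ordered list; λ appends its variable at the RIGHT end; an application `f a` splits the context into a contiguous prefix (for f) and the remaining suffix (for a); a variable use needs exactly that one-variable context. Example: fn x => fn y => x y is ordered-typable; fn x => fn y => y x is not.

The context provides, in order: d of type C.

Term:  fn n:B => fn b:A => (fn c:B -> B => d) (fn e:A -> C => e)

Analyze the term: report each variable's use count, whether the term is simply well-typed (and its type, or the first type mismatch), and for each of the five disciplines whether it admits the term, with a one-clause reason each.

variable uses: d ×1, n (bound) ×0, b (bound) ×0, c (bound) ×0, e (bound) ×1
left-to-right use order: d, e
typing: ill-typed: a function awaiting B -> B gets (A -> C) -> A -> C
ordered: ✗, a type mismatch blocks all five
linear: ✗, the type mismatch rejects it
affine: ✗, not simply typable
relevant: ✗, fails simple typing
unrestricted: ✗, a type mismatch blocks all five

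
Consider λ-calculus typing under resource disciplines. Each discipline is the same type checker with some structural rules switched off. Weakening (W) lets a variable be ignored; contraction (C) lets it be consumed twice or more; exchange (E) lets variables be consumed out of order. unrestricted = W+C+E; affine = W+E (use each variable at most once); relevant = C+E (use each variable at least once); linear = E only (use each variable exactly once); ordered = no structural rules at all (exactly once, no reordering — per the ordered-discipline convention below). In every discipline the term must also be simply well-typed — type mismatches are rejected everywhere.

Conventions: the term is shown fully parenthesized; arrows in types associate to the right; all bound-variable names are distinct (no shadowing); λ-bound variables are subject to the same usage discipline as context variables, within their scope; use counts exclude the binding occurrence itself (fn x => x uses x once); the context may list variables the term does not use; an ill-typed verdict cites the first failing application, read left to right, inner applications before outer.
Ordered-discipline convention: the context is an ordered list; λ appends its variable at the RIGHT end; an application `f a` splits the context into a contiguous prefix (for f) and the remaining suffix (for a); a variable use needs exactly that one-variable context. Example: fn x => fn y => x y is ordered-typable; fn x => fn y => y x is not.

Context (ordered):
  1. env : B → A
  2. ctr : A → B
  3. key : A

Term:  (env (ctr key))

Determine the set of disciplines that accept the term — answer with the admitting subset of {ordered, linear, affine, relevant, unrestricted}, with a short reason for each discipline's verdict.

admitting disciplines: ordered, linear, affine, relevant, unrestricted
use counts: env ×1, ctr ×1, key ×1
order of uses: env, ctr, key
typing: ✓ — A
ordered ✓ (one use each (env, ctr, key); ordered split holds)
linear ✓ (exactly-once usage across env, ctr, key)
affine ✓ (none of env, ctr, key used more than once)
relevant ✓ (at least one use each (env, ctr, key))
unrestricted ✓ (typability at A is all that's needed)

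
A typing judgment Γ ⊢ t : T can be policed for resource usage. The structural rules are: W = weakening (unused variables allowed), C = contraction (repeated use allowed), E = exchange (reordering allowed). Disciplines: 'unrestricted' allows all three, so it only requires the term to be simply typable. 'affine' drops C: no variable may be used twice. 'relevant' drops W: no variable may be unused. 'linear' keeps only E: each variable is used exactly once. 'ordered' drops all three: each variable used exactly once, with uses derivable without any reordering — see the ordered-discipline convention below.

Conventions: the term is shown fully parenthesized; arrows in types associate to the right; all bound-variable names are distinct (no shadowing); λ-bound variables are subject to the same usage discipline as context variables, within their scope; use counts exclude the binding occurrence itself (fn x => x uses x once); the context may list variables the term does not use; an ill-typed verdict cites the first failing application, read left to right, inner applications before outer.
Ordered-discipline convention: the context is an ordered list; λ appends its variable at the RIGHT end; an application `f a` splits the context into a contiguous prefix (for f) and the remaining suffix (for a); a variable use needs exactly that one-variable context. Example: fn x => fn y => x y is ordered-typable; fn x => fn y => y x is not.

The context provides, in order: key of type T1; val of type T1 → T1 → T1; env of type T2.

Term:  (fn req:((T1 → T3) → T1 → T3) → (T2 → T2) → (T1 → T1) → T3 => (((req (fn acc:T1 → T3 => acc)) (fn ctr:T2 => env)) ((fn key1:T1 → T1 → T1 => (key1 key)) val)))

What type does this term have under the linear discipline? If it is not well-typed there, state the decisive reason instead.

not well-typed under linear — ctr left unused
use counts: key: 1; val: 1; env: 1; req (bound): 1; acc (bound): 1; ctr (bound): 0; key1 (bound): 1
use order (left to right): req, acc, env, key1, key, val
typing: well-typed — term : (((T1 → T3) → T1 → T3) → (T2 → T2) → (T1 → T1) → T3) → T3
summary: ordered ✗; linear ✗; affine ✓; relevant ✗; unrestricted ✓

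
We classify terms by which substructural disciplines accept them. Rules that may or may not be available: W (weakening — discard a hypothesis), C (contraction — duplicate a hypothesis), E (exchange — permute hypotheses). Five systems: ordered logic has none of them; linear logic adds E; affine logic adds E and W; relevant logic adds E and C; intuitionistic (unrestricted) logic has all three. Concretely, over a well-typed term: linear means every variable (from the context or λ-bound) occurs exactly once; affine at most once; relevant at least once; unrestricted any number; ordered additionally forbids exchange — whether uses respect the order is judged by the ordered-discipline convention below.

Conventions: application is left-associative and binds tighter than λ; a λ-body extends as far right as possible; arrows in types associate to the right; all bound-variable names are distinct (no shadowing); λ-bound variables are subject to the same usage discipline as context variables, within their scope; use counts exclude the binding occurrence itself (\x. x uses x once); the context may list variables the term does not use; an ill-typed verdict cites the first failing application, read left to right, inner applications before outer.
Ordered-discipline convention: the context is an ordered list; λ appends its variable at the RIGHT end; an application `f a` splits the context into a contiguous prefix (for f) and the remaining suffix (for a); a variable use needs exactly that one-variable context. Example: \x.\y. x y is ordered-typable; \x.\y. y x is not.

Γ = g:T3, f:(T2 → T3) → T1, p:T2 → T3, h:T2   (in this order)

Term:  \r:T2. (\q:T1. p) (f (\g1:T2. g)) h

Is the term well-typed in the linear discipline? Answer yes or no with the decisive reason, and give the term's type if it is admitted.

no — needs weakening: r, q, g1 unused
counts: g: 1; f: 1; p: 1; h: 1; r [bound]: 0; q [bound]: 0; g1 [bound]: 0
left-to-right use order: p, f, g, h
typing: ✓ — T2 → T3
across the five disciplines: ordered ✗ · linear ✗ · affine ✓ · relevant ✗ · unrestricted ✓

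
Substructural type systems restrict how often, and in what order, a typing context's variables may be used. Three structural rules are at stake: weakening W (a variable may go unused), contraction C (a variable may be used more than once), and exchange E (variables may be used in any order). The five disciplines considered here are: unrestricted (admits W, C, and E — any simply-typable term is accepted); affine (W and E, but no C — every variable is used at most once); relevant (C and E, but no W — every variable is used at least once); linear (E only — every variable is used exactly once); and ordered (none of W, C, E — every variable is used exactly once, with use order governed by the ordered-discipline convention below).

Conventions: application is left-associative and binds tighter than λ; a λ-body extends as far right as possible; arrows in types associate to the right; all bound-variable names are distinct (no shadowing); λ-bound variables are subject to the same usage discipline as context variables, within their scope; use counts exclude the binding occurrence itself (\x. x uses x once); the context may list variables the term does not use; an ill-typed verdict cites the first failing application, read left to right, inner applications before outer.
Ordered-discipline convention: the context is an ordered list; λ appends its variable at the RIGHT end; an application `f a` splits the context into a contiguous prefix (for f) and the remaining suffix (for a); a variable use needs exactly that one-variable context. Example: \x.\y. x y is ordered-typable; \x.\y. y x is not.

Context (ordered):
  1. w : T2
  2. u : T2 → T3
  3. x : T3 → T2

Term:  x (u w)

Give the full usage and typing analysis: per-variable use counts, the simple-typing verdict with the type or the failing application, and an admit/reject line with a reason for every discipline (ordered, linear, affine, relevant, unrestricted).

variable uses: w: 1×, u: 1×, x: 1×
uses in reading order: x, u, w
typing: well-typed at T2
ordered: ✗, use order x, u, w needs exchange
linear: ✓, exactly-once usage across w, u, x
affine: ✓, at most one use each (w, u, x)
relevant: ✓, every one of w, u, x appears
unrestricted: ✓, well-typed at T2; no restrictions here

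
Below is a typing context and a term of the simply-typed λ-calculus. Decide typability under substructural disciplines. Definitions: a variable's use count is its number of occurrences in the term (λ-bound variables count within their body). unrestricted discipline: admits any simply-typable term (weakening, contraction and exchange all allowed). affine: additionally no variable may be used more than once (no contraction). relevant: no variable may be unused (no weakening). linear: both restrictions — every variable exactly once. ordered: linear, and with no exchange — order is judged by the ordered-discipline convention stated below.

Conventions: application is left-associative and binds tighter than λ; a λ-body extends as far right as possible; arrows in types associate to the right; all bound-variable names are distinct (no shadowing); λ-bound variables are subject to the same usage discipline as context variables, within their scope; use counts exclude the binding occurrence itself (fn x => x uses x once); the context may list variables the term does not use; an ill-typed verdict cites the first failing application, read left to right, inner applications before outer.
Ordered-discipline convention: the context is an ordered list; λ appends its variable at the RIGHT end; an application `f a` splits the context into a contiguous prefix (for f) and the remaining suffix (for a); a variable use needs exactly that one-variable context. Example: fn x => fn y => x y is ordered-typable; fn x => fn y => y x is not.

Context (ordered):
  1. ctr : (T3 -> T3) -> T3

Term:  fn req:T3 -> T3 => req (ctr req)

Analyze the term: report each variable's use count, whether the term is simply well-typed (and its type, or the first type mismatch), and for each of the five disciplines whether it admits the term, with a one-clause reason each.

variable uses: ctr=1; req (bound)=2
order of uses: req, ctr, req
typing: well-typed — term : (T3 -> T3) -> T3
ordered: ✗ — req ×2 used more than once (contraction)
linear: ✗ — req ×2 used more than once (contraction)
affine: ✗ — req ×2 used more than once (contraction)
relevant: ✓ — none of ctr, req goes unused
unrestricted: ✓ — simply typable at (T3 -> T3) -> T3; W, C, E all held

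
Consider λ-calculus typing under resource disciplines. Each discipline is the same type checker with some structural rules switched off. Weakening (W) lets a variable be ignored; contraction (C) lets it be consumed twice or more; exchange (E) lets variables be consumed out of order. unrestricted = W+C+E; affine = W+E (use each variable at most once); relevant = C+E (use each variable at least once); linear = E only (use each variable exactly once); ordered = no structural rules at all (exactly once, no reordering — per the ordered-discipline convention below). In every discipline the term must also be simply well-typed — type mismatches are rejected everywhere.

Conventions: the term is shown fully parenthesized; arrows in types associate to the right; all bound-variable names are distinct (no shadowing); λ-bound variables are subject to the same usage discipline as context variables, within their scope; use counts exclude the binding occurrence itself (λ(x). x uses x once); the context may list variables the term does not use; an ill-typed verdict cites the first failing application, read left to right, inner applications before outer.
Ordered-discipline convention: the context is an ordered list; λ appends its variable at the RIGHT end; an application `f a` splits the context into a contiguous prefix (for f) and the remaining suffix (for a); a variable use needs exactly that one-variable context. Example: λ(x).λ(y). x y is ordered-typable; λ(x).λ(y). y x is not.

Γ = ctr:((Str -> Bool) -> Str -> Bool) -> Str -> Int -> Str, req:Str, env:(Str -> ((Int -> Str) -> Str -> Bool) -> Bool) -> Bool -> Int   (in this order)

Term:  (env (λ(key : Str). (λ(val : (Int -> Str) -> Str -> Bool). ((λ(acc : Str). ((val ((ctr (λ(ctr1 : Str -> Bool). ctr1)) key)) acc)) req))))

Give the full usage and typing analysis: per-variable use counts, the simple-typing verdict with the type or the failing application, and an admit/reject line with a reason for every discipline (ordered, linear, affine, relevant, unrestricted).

use counts: ctr=1, req=1, env=1, key [bound]=1, val [bound]=1, acc [bound]=1, ctr1 [bound]=1
use order (left to right): env, val, ctr, ctr1, key, acc, req
typing: the term checks, with type Bool -> Int
ordered: ✗, use order env, val, ctr, ctr1, key, acc, req needs exchange
linear: ✓, each of ctr, req, env, key, val, acc, ctr1 used exactly once
affine: ✓, at most one use each (ctr, req, env, key, val, acc, ctr1)
relevant: ✓, ctr, req, env, key, val, acc, ctr1: all used, weakening unneeded
unrestricted: ✓, well-typed at Bool -> Int; no restrictions here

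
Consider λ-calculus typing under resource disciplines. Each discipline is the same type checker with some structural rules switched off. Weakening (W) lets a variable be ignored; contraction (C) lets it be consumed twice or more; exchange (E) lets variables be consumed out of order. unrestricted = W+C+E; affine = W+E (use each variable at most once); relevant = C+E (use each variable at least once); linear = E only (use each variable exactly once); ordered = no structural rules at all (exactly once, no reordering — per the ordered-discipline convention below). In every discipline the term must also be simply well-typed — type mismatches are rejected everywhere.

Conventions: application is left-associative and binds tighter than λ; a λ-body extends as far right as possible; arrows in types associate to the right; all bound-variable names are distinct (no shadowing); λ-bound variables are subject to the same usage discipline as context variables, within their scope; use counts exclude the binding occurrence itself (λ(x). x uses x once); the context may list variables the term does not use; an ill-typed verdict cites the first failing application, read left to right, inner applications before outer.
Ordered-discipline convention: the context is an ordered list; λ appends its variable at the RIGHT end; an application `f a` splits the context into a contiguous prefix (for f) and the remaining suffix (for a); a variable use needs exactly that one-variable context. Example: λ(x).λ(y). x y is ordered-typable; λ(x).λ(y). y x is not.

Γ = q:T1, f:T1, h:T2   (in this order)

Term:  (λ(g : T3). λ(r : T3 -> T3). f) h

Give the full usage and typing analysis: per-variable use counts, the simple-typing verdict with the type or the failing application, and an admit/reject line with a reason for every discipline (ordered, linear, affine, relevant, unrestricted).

use counts: q ×0; f ×1; h ×1; g (bound) ×0; r (bound) ×0
order of uses: f, h
typing: ill-typed: an argument T2 mismatches the expected T3
ordered ✗ (the type mismatch rejects it)
linear ✗ (not simply typable)
affine ✗ (fails simple typing)
relevant ✗ (a type mismatch blocks all five)
unrestricted ✗ (the type mismatch rejects it)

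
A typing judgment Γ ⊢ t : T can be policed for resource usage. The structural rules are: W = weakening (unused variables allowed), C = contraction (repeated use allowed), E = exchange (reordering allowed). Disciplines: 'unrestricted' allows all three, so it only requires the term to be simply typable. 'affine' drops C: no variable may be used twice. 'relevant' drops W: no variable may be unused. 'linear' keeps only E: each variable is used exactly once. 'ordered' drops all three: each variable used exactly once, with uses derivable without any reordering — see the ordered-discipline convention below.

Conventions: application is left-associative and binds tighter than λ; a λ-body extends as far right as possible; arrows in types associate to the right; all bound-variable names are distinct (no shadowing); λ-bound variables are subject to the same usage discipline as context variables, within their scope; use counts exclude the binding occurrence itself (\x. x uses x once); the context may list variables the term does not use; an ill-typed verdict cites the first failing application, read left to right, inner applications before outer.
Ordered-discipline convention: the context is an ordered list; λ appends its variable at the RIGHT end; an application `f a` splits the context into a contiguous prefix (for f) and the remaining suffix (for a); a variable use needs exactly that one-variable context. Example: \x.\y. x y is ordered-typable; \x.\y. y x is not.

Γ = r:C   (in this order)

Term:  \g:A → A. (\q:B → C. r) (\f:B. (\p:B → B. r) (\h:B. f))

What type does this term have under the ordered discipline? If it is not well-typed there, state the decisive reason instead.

not well-typed under ordered — needs contraction — r ×2; g, q, p, h left unused
usage: r ×2, g (bound) ×0, q (bound) ×0, f (bound) ×1, p (bound) ×0, h (bound) ×0
order of uses: r, r, f
typing: ✓ — (A → A) → C
summary: ordered ✗ · linear ✗ · affine ✗ · relevant ✗ · unrestricted ✓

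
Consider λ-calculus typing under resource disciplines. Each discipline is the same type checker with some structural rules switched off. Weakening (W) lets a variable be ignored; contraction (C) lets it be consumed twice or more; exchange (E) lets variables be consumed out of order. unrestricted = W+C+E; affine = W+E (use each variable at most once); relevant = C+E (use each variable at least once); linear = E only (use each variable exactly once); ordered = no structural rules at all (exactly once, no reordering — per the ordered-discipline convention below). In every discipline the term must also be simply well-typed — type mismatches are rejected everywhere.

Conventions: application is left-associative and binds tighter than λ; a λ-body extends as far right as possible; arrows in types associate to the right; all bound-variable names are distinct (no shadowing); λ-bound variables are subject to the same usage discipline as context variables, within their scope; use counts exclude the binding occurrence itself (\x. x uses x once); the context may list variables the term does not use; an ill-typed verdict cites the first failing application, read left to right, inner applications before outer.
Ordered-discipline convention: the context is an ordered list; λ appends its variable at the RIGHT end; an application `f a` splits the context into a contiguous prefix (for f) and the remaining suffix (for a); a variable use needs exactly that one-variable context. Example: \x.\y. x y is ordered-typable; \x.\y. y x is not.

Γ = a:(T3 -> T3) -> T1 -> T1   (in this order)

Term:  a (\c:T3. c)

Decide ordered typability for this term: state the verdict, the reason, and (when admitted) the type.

yes — a, c once each; derivable with no W/C/E; term : T1 -> T1
variable uses: a ×1, c [bound] ×1
order of uses: a, c
typing: well-typed at T1 -> T1
summary: ordered ✓; linear ✓; affine ✓; relevant ✓; unrestricted ✓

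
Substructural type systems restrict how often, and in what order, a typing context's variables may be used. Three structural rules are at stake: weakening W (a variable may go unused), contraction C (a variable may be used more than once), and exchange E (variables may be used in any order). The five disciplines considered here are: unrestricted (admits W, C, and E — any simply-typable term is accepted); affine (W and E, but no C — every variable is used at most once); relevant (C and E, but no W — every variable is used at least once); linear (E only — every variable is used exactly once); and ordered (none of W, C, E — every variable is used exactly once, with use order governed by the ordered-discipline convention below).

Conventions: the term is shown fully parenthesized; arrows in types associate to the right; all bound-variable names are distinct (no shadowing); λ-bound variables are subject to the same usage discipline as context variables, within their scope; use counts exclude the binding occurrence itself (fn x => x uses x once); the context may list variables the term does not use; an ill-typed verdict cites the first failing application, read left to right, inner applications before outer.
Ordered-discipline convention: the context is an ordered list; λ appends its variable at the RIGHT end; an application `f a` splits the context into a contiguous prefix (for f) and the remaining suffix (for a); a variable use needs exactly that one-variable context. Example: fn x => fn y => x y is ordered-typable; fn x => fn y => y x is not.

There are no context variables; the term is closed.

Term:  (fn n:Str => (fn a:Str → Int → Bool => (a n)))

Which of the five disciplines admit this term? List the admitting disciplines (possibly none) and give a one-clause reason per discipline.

admitted in: linear, affine, relevant, unrestricted
counts: n (λ-bound) ×1, a (λ-bound) ×1
order of uses: a, n
typing: well-typed — term : Str → (Str → Int → Bool) → Int → Bool
ordered ✗ (use order a, n needs exchange)
linear ✓ (single use per variable (n, a))
affine ✓ (n, a: no repeats, contraction unneeded)
relevant ✓ (every one of n, a appears)
unrestricted ✓ (well-typed at Str → (Str → Int → Bool) → Int → Bool; no restrictions here)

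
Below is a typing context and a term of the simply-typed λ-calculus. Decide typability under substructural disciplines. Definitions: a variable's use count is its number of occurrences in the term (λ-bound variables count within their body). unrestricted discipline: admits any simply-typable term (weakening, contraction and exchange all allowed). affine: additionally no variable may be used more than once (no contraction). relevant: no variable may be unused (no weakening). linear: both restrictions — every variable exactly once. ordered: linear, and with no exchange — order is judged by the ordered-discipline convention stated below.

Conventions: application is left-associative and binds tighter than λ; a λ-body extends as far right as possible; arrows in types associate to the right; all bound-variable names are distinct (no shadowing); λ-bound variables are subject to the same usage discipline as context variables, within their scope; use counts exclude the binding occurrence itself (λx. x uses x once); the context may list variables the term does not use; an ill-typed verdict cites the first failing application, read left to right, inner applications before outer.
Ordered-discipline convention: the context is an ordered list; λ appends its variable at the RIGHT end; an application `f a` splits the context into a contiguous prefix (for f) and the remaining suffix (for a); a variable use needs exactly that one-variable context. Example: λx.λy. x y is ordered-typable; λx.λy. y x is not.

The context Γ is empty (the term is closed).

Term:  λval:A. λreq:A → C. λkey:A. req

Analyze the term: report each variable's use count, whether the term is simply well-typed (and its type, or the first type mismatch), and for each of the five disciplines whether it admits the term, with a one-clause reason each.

use counts: val (bound): 0; req (bound): 1; key (bound): 0
order of uses: req
typing: ✓ — A → (A → C) → A → A → C
ordered: ✗, needs weakening: val, key unused
linear: ✗, needs weakening: val, key unused
affine: ✓, none of val, req, key used more than once
relevant: ✗, needs weakening: val, key unused
unrestricted: ✓, well-typed at A → (A → C) → A → A → C; no restrictions here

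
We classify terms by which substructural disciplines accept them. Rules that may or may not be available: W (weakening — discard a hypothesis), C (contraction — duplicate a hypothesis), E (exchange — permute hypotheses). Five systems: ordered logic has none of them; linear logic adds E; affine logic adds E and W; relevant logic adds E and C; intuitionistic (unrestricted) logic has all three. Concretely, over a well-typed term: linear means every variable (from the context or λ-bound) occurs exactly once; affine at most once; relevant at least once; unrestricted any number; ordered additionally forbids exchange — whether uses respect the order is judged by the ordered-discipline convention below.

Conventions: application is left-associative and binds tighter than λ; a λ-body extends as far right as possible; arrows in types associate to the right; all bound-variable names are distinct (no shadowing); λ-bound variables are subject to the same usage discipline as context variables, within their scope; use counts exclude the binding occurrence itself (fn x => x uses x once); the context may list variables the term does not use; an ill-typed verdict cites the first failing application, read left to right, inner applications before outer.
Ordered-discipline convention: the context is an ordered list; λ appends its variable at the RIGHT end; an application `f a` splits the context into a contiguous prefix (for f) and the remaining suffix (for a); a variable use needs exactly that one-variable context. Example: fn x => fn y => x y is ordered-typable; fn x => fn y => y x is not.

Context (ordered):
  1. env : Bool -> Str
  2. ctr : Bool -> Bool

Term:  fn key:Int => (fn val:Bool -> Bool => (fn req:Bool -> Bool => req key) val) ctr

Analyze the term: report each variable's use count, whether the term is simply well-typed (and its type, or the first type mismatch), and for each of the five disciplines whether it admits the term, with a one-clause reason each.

variable uses: env: 0; ctr: 1; key [bound]: 1; val [bound]: 1; req [bound]: 1
order of uses: req, key, val, ctr
typing: ill-typed: an application expects Bool but receives Int
ordered ✗ (fails simple typing)
linear ✗ (a type mismatch blocks all five)
affine ✗ (the type mismatch rejects it)
relevant ✗ (not simply typable)
unrestricted ✗ (fails simple typing)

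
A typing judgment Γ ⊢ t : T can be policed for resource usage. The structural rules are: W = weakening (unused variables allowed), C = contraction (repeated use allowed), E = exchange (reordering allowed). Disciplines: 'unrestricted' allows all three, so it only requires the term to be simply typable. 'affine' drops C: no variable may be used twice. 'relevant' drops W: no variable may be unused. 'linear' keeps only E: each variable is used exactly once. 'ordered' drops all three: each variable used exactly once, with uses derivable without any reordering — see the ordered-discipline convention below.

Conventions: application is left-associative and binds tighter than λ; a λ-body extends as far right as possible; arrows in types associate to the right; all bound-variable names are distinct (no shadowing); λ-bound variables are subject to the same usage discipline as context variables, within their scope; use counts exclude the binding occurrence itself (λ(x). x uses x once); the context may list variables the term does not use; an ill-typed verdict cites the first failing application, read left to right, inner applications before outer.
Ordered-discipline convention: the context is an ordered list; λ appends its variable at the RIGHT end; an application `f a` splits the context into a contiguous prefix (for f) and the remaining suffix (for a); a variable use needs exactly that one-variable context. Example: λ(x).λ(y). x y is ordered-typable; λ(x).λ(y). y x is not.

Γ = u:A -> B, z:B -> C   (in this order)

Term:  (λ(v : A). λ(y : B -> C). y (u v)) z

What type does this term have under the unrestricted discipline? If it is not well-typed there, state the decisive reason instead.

not well-typed under unrestricted — not simply typable
use counts: u: 1×, z: 1×, v [bound]: 1×, y [bound]: 1×
use order (left to right): y, u, v, z
typing: ill-typed: argument of type B -> C where A is required
summary: ordered ✗, linear ✗, affine ✗, relevant ✗, unrestricted ✗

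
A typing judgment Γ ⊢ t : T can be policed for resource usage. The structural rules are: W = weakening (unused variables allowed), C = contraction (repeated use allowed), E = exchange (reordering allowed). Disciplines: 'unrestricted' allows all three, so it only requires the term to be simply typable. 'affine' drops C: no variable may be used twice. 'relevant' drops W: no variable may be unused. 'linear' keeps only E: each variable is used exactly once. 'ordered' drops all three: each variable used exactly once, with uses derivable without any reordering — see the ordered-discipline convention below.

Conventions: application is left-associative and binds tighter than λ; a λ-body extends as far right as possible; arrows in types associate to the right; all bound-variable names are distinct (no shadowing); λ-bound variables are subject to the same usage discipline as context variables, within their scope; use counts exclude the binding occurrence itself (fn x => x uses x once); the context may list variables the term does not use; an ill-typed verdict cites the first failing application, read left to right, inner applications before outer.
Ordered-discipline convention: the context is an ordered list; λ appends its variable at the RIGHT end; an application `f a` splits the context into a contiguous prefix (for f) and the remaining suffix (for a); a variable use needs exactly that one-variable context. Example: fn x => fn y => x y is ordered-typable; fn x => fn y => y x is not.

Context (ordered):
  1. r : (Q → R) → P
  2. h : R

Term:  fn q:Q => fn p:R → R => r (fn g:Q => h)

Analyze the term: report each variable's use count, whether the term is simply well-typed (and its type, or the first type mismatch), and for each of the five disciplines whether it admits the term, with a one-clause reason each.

use counts: r=1; h=1; q (bound)=0; p (bound)=0; g (bound)=0
left-to-right use order: r, h
typing: ✓ — Q → (R → R) → P
ordered: ✗ — needs weakening: q, p, g unused
linear: ✗ — needs weakening: q, p, g unused
affine: ✓ — none of r, h, q, p, g used more than once
relevant: ✗ — needs weakening: q, p, g unused
unrestricted: ✓ — simply typable at Q → (R → R) → P; W, C, E all held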